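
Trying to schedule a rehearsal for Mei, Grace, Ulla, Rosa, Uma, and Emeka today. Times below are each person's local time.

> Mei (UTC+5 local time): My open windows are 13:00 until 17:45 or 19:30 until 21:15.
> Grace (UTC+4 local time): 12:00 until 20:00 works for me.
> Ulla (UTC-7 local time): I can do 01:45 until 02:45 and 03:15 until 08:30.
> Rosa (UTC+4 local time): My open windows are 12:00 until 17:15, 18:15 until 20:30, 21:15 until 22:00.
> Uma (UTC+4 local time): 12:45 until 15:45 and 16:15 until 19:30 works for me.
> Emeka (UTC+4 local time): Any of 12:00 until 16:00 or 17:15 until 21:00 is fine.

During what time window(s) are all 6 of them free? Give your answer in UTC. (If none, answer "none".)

08:45-09:45, 10:15-11:45, 14:30-15:30

Mei in UTC: 08:00-12:45, 14:30-16:15 (subtract 5h to convert from UTC+5).
Grace in UTC: 08:00-16:00 (subtract 4h to convert from UTC+4).
Ulla in UTC: 08:45-09:45, 10:15-15:30 (add 7h to convert from UTC-7).
Rosa in UTC: 08:00-13:15, 14:15-16:30, 17:15-18:00 (subtract 4h to convert from UTC+4).
Uma in UTC: 08:45-11:45, 12:15-15:30 (subtract 4h to convert from UTC+4).
Emeka in UTC: 08:00-12:00, 13:15-17:00 (subtract 4h to convert from UTC+4).
Mei ∩ Grace: 08:00-12:45, 14:30-16:00.
Mei ∩ Grace ∩ Ulla: 08:45-09:45, 10:15-12:45, 14:30-15:30.
Mei ∩ Grace ∩ Ulla ∩ Rosa: 08:45-09:45, 10:15-12:45, 14:30-15:30.
Mei ∩ Grace ∩ Ulla ∩ Rosa ∩ Uma: 08:45-09:45, 10:15-11:45, 12:15-12:45, 14:30-15:30.
Mei ∩ Grace ∩ Ulla ∩ Rosa ∩ Uma ∩ Emeka: 08:45-09:45, 10:15-11:45, 14:30-15:30.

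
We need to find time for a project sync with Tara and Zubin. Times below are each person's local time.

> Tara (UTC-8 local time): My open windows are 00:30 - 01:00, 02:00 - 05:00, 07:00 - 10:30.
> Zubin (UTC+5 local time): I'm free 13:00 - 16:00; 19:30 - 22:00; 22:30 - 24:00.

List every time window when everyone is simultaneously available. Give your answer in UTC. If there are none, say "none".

08:30-09:00, 10:00-11:00, 15:00-17:00, 17:30-18:30

Tara in UTC: 08:30-09:00, 10:00-13:00, 15:00-18:30 (add 8h to convert from UTC-8).
Zubin in UTC: 08:00-11:00, 14:30-17:00, 17:30-19:00 (subtract 5h to convert from UTC+5).
Tara ∩ Zubin: 08:30-09:00, 10:00-11:00, 15:00-17:00, 17:30-18:30.
Those are the intersection windows.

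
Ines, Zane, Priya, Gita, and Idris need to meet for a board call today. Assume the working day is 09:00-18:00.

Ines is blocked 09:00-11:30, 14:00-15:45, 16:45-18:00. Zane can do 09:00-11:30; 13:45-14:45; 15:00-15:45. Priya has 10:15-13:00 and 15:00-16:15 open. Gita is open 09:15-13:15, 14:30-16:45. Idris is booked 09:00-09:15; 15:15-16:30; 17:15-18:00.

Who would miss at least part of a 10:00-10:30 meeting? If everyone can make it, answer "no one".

Ines free: 11:30-14:00, 15:45-16:45 (invert busy blocks within the working day).
Zane free: 09:00-11:30, 13:45-14:45, 15:00-15:45.
Priya free: 10:15-13:00, 15:00-16:15.
Gita free: 09:15-13:15, 14:30-16:45.
Idris free: 09:15-15:15, 16:30-17:15 (invert busy blocks within the working day).
Ines: not fully free for 10:00-10:30. Zane: free for 10:00-10:30. Priya: not fully free for 10:00-10:30. Gita: free for 10:00-10:30. Idris: free for 10:00-10:30.

Ines, Priya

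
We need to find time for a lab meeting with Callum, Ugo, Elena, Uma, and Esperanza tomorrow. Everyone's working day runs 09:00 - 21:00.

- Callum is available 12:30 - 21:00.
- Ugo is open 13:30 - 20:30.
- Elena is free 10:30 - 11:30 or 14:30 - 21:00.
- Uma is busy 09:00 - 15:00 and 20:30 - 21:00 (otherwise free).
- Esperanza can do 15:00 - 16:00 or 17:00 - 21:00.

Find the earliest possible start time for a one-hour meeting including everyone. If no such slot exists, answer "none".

15:00

Callum free: 12:30-21:00.
Ugo free: 13:30-20:30.
Elena free: 10:30-11:30, 14:30-21:00.
Uma free: 15:00-20:30 (invert busy blocks within the working day).
Esperanza free: 15:00-16:00, 17:00-21:00.
Callum ∩ Ugo: 13:30-20:30.
Callum ∩ Ugo ∩ Elena: 14:30-20:30.
Callum ∩ Ugo ∩ Elena ∩ Uma: 15:00-20:30.
Callum ∩ Ugo ∩ Elena ∩ Uma ∩ Esperanza: 15:00-16:00, 17:00-20:30.
Those are the intersection windows.
The first common window of at least 60 minutes is 15:00-16:00, so the earliest start is 15:00.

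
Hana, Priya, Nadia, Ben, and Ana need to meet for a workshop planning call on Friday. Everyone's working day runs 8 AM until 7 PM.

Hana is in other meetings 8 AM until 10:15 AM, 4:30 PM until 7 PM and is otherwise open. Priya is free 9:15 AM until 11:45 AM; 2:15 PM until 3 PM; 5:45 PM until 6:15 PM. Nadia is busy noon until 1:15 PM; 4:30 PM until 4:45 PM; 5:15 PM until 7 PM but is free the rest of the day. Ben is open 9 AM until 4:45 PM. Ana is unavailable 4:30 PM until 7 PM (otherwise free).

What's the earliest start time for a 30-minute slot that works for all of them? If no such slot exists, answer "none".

10:15

Hana free: 10:15-16:30 (invert busy blocks within the working day).
Priya free: 09:15-11:45, 14:15-15:00, 17:45-18:15.
Nadia free: 08:00-12:00, 13:15-16:30, 16:45-17:15 (invert busy blocks within the working day).
Ben free: 09:00-16:45.
Ana free: 08:00-16:30 (invert busy blocks within the working day).
Hana ∩ Priya: 10:15-11:45, 14:15-15:00.
Hana ∩ Priya ∩ Nadia: 10:15-11:45, 14:15-15:00.
Hana ∩ Priya ∩ Nadia ∩ Ben: 10:15-11:45, 14:15-15:00.
Hana ∩ Priya ∩ Nadia ∩ Ben ∩ Ana: 10:15-11:45, 14:15-15:00.
The first common window of at least 30 minutes is 10:15-11:45, so the earliest start is 10:15.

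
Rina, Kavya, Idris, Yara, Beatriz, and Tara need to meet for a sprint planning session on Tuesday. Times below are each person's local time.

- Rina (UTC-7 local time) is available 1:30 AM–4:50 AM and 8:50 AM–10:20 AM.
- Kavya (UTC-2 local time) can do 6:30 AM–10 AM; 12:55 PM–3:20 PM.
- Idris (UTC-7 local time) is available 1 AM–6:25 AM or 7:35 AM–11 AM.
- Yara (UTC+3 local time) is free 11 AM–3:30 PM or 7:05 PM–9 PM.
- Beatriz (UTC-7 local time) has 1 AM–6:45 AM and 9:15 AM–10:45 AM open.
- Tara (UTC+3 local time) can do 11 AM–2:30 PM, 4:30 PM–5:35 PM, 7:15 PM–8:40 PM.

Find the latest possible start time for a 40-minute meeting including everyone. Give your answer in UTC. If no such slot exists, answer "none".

16:40

Rina in UTC: 08:30-11:50, 15:50-17:20 (add 7h to convert from UTC-7).
Kavya in UTC: 08:30-12:00, 14:55-17:20 (add 2h to convert from UTC-2).
Idris in UTC: 08:00-13:25, 14:35-18:00 (add 7h to convert from UTC-7).
Yara in UTC: 08:00-12:30, 16:05-18:00 (subtract 3h to convert from UTC+3).
Beatriz in UTC: 08:00-13:45, 16:15-17:45 (add 7h to convert from UTC-7).
Tara in UTC: 08:00-11:30, 13:30-14:35, 16:15-17:40 (subtract 3h to convert from UTC+3).
Rina ∩ Kavya: 08:30-11:50, 15:50-17:20.
Rina ∩ Kavya ∩ Idris: 08:30-11:50, 15:50-17:20.
Rina ∩ Kavya ∩ Idris ∩ Yara: 08:30-11:50, 16:05-17:20.
Rina ∩ Kavya ∩ Idris ∩ Yara ∩ Beatriz: 08:30-11:50, 16:15-17:20.
Rina ∩ Kavya ∩ Idris ∩ Yara ∩ Beatriz ∩ Tara: 08:30-11:30, 16:15-17:20.
The last common window of at least 40 minutes is 16:15-17:20; a 40-minute meeting can start as late as 16:40 and still end by 17:20.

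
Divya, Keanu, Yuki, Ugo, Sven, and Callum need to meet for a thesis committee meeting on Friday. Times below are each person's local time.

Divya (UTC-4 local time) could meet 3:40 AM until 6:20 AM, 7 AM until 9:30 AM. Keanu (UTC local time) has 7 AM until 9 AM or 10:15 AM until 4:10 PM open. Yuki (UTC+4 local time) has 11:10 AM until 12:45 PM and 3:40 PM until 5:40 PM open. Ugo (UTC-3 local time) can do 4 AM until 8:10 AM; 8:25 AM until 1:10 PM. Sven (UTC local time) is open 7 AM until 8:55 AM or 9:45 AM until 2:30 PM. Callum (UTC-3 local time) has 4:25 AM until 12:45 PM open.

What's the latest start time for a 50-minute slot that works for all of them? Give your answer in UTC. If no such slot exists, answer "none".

12:40

Divya in UTC: 07:40-10:20, 11:00-13:30 (add 4h to convert from UTC-4).
Keanu in UTC: 07:00-09:00, 10:15-16:10.
Yuki in UTC: 07:10-08:45, 11:40-13:40 (subtract 4h to convert from UTC+4).
Ugo in UTC: 07:00-11:10, 11:25-16:10 (add 3h to convert from UTC-3).
Sven in UTC: 07:00-08:55, 09:45-14:30.
Callum in UTC: 07:25-15:45 (add 3h to convert from UTC-3).
Divya ∩ Keanu: 07:40-09:00, 10:15-10:20, 11:00-13:30.
Divya ∩ Keanu ∩ Yuki: 07:40-08:45, 11:40-13:30.
Divya ∩ Keanu ∩ Yuki ∩ Ugo: 07:40-08:45, 11:40-13:30.
Divya ∩ Keanu ∩ Yuki ∩ Ugo ∩ Sven: 07:40-08:45, 11:40-13:30.
Divya ∩ Keanu ∩ Yuki ∩ Ugo ∩ Sven ∩ Callum: 07:40-08:45, 11:40-13:30.
Those are the intersection windows.
The last common window of at least 50 minutes is 11:40-13:30; a 50-minute meeting can start as late as 12:40 and still end by 13:30.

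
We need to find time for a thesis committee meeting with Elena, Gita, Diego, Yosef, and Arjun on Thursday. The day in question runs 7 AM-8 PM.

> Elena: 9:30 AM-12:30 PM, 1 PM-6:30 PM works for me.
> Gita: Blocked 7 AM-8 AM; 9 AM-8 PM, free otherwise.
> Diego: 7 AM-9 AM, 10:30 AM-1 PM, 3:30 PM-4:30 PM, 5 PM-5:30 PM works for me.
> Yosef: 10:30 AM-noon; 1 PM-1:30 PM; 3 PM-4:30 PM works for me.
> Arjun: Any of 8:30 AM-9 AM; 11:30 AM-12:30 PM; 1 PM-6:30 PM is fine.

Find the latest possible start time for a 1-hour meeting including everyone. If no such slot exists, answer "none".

Elena free: 09:30-12:30, 13:00-18:30.
Gita free: 08:00-09:00 (invert busy blocks within the working day).
Diego free: 07:00-09:00, 10:30-13:00, 15:30-16:30, 17:00-17:30.
Yosef free: 10:30-12:00, 13:00-13:30, 15:00-16:30.
Arjun free: 08:30-09:00, 11:30-12:30, 13:00-18:30.
Elena ∩ Gita: ∅.
Elena ∩ Gita ∩ Diego: ∅.
Elena ∩ Gita ∩ Diego ∩ Yosef: ∅.
Elena ∩ Gita ∩ Diego ∩ Yosef ∩ Arjun: ∅.
There is no time when everyone is free.
No common window is at least 60 minutes long.

none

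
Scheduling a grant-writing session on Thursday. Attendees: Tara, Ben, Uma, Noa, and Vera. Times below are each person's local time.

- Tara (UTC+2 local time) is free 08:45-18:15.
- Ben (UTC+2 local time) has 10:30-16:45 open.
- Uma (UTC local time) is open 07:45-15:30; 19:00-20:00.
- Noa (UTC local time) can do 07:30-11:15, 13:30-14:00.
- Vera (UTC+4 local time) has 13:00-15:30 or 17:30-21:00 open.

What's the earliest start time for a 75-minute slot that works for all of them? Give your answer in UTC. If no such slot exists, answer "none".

Tara in UTC: 06:45-16:15 (subtract 2h to convert from UTC+2).
Ben in UTC: 08:30-14:45 (subtract 2h to convert from UTC+2).
Uma in UTC: 07:45-15:30, 19:00-20:00.
Noa in UTC: 07:30-11:15, 13:30-14:00.
Vera in UTC: 09:00-11:30, 13:30-17:00 (subtract 4h to convert from UTC+4).
Tara ∩ Ben: 08:30-14:45.
Tara ∩ Ben ∩ Uma: 08:30-14:45.
Tara ∩ Ben ∩ Uma ∩ Noa: 08:30-11:15, 13:30-14:00.
Tara ∩ Ben ∩ Uma ∩ Noa ∩ Vera: 09:00-11:15, 13:30-14:00.
The first common window of at least 75 minutes is 09:00-11:15, so the earliest start is 09:00.

09:00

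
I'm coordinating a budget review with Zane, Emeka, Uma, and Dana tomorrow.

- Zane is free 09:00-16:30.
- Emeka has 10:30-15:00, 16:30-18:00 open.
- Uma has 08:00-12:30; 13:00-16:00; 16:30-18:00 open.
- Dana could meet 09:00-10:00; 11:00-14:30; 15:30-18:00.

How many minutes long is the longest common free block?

90

Zane ∩ Emeka: 10:30-15:00.
Zane ∩ Emeka ∩ Uma: 10:30-12:30, 13:00-15:00.
Zane ∩ Emeka ∩ Uma ∩ Dana: 11:00-12:30, 13:00-14:30.
The longest is 11:00-12:30 at 90 minutes.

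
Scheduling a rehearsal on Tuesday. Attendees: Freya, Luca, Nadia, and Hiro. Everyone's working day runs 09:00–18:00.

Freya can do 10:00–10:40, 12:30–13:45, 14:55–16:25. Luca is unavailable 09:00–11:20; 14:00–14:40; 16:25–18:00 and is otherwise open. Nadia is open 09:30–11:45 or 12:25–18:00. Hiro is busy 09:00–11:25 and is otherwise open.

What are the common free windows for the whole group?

Freya free: 10:00-10:40, 12:30-13:45, 14:55-16:25.
Luca free: 11:20-14:00, 14:40-16:25 (invert busy blocks within the working day).
Nadia free: 09:30-11:45, 12:25-18:00.
Hiro free: 11:25-18:00 (invert busy blocks within the working day).
Freya ∩ Luca: 12:30-13:45, 14:55-16:25.
Freya ∩ Luca ∩ Nadia: 12:30-13:45, 14:55-16:25.
Freya ∩ Luca ∩ Nadia ∩ Hiro: 12:30-13:45, 14:55-16:25.

12:30-13:45, 14:55-16:25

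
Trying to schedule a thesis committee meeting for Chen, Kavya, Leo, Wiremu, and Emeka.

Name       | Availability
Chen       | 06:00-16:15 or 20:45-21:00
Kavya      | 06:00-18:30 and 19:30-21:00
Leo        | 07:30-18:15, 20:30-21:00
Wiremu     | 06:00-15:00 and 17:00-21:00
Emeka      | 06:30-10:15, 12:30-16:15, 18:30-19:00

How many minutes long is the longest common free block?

165

Chen ∩ Kavya: 06:00-16:15, 20:45-21:00.
Chen ∩ Kavya ∩ Leo: 07:30-16:15, 20:45-21:00.
Chen ∩ Kavya ∩ Leo ∩ Wiremu: 07:30-15:00, 20:45-21:00.
Chen ∩ Kavya ∩ Leo ∩ Wiremu ∩ Emeka: 07:30-10:15, 12:30-15:00.
The longest is 07:30-10:15 at 165 minutes.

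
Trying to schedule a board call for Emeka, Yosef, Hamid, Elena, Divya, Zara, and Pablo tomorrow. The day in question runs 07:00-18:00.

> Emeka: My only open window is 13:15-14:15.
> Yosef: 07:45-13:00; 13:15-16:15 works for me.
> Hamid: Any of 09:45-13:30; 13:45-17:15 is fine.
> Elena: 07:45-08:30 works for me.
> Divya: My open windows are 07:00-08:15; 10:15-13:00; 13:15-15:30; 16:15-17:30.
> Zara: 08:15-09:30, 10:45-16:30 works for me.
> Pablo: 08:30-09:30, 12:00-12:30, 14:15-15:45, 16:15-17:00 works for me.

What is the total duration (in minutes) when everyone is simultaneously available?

0

Emeka ∩ Yosef: 13:15-14:15.
Emeka ∩ Yosef ∩ Hamid: 13:15-13:30, 13:45-14:15.
Emeka ∩ Yosef ∩ Hamid ∩ Elena: ∅.
Emeka ∩ Yosef ∩ Hamid ∩ Elena ∩ Divya: ∅.
Emeka ∩ Yosef ∩ Hamid ∩ Elena ∩ Divya ∩ Zara: ∅.
Emeka ∩ Yosef ∩ Hamid ∩ Elena ∩ Divya ∩ Zara ∩ Pablo: ∅.
There is no time when everyone is free.
There is no common window, so the total is 0 minutes.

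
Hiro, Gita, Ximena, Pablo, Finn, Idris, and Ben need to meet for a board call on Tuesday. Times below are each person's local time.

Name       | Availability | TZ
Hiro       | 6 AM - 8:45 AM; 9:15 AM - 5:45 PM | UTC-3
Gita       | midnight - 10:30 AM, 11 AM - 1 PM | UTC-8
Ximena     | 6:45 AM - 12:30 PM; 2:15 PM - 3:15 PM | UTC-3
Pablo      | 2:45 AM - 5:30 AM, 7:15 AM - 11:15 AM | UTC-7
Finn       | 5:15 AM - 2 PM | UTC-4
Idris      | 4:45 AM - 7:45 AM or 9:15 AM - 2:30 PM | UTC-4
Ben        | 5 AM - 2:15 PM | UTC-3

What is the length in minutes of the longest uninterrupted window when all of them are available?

Hiro in UTC: 09:00-11:45, 12:15-20:45 (add 3h to convert from UTC-3).
Gita in UTC: 08:00-18:30, 19:00-21:00 (add 8h to convert from UTC-8).
Ximena in UTC: 09:45-15:30, 17:15-18:15 (add 3h to convert from UTC-3).
Pablo in UTC: 09:45-12:30, 14:15-18:15 (add 7h to convert from UTC-7).
Finn in UTC: 09:15-18:00 (add 4h to convert from UTC-4).
Idris in UTC: 08:45-11:45, 13:15-18:30 (add 4h to convert from UTC-4).
Ben in UTC: 08:00-17:15 (add 3h to convert from UTC-3).
Hiro ∩ Gita: 09:00-11:45, 12:15-18:30, 19:00-20:45.
Hiro ∩ Gita ∩ Ximena: 09:45-11:45, 12:15-15:30, 17:15-18:15.
Hiro ∩ Gita ∩ Ximena ∩ Pablo: 09:45-11:45, 12:15-12:30, 14:15-15:30, 17:15-18:15.
Hiro ∩ Gita ∩ Ximena ∩ Pablo ∩ Finn: 09:45-11:45, 12:15-12:30, 14:15-15:30, 17:15-18:00.
Hiro ∩ Gita ∩ Ximena ∩ Pablo ∩ Finn ∩ Idris: 09:45-11:45, 14:15-15:30, 17:15-18:00.
Hiro ∩ Gita ∩ Ximena ∩ Pablo ∩ Finn ∩ Idris ∩ Ben: 09:45-11:45, 14:15-15:30.
So the common availability across everyone is 09:45-11:45, 14:15-15:30.
The longest is 09:45-11:45 at 120 minutes.

120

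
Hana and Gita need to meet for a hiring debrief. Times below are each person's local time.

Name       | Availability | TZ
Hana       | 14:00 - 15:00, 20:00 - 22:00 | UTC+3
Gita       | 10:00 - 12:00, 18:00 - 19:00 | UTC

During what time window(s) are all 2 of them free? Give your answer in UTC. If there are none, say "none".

Hana in UTC: 11:00-12:00, 17:00-19:00 (subtract 3h to convert from UTC+3).
Gita in UTC: 10:00-12:00, 18:00-19:00.
Hana ∩ Gita: 11:00-12:00, 18:00-19:00.
So the common availability across everyone is 11:00-12:00, 18:00-19:00.

11:00-12:00, 18:00-19:00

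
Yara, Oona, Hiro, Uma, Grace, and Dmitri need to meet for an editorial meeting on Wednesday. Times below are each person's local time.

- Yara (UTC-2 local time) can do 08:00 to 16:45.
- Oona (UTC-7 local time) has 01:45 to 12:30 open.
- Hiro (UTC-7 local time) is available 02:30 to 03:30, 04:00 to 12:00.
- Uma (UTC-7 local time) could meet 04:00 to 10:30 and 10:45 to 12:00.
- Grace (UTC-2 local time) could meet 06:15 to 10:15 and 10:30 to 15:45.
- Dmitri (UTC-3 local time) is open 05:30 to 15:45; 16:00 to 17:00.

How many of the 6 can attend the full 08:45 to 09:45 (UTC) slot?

3

Yara in UTC: 10:00-18:45 (add 2h to convert from UTC-2).
Oona in UTC: 08:45-19:30 (add 7h to convert from UTC-7).
Hiro in UTC: 09:30-10:30, 11:00-19:00 (add 7h to convert from UTC-7).
Uma in UTC: 11:00-17:30, 17:45-19:00 (add 7h to convert from UTC-7).
Grace in UTC: 08:15-12:15, 12:30-17:45 (add 2h to convert from UTC-2).
Dmitri in UTC: 08:30-18:45, 19:00-20:00 (add 3h to convert from UTC-3).
Oona, Grace, and Dmitri can make the full 08:45-09:45 slot — that's 3.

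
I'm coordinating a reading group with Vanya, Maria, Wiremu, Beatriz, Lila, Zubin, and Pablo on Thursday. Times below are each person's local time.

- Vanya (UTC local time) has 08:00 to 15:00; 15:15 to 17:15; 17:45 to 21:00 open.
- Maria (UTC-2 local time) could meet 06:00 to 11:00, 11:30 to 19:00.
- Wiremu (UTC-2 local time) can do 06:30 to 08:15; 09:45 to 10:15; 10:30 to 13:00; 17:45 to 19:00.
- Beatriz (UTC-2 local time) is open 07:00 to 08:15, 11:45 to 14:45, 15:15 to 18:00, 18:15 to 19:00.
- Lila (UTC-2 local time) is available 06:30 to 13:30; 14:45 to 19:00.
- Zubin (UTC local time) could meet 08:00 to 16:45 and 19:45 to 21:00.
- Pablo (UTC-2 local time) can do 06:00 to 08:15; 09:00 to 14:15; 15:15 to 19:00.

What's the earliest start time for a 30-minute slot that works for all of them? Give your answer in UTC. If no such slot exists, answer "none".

09:00

Vanya in UTC: 08:00-15:00, 15:15-17:15, 17:45-21:00.
Maria in UTC: 08:00-13:00, 13:30-21:00 (add 2h to convert from UTC-2).
Wiremu in UTC: 08:30-10:15, 11:45-12:15, 12:30-15:00, 19:45-21:00 (add 2h to convert from UTC-2).
Beatriz in UTC: 09:00-10:15, 13:45-16:45, 17:15-20:00, 20:15-21:00 (add 2h to convert from UTC-2).
Lila in UTC: 08:30-15:30, 16:45-21:00 (add 2h to convert from UTC-2).
Zubin in UTC: 08:00-16:45, 19:45-21:00.
Pablo in UTC: 08:00-10:15, 11:00-16:15, 17:15-21:00 (add 2h to convert from UTC-2).
Vanya ∩ Maria: 08:00-13:00, 13:30-15:00, 15:15-17:15, 17:45-21:00.
Vanya ∩ Maria ∩ Wiremu: 08:30-10:15, 11:45-12:15, 12:30-13:00, 13:30-15:00, 19:45-21:00.
Vanya ∩ Maria ∩ Wiremu ∩ Beatriz: 09:00-10:15, 13:45-15:00, 19:45-20:00, 20:15-21:00.
Vanya ∩ Maria ∩ Wiremu ∩ Beatriz ∩ Lila: 09:00-10:15, 13:45-15:00, 19:45-20:00, 20:15-21:00.
Vanya ∩ Maria ∩ Wiremu ∩ Beatriz ∩ Lila ∩ Zubin: 09:00-10:15, 13:45-15:00, 19:45-20:00, 20:15-21:00.
Vanya ∩ Maria ∩ Wiremu ∩ Beatriz ∩ Lila ∩ Zubin ∩ Pablo: 09:00-10:15, 13:45-15:00, 19:45-20:00, 20:15-21:00.
Those are the intersection windows.
The first common window of at least 30 minutes is 09:00-10:15, so the earliest start is 09:00.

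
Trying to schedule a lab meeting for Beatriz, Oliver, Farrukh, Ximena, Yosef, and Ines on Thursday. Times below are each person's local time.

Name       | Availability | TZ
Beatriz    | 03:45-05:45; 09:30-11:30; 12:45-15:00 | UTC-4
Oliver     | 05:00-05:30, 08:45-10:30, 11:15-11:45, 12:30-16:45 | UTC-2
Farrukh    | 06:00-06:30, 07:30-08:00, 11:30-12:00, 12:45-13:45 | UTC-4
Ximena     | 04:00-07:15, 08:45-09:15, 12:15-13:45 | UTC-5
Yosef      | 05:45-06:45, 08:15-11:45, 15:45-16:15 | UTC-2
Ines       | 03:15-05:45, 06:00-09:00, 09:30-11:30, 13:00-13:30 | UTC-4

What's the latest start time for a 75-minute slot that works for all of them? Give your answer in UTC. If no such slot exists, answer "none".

Beatriz in UTC: 07:45-09:45, 13:30-15:30, 16:45-19:00 (add 4h to convert from UTC-4).
Oliver in UTC: 07:00-07:30, 10:45-12:30, 13:15-13:45, 14:30-18:45 (add 2h to convert from UTC-2).
Farrukh in UTC: 10:00-10:30, 11:30-12:00, 15:30-16:00, 16:45-17:45 (add 4h to convert from UTC-4).
Ximena in UTC: 09:00-12:15, 13:45-14:15, 17:15-18:45 (add 5h to convert from UTC-5).
Yosef in UTC: 07:45-08:45, 10:15-13:45, 17:45-18:15 (add 2h to convert from UTC-2).
Ines in UTC: 07:15-09:45, 10:00-13:00, 13:30-15:30, 17:00-17:30 (add 4h to convert from UTC-4).
Beatriz ∩ Oliver: 13:30-13:45, 14:30-15:30, 16:45-18:45.
Beatriz ∩ Oliver ∩ Farrukh: 16:45-17:45.
Beatriz ∩ Oliver ∩ Farrukh ∩ Ximena: 17:15-17:45.
Beatriz ∩ Oliver ∩ Farrukh ∩ Ximena ∩ Yosef: ∅.
Beatriz ∩ Oliver ∩ Farrukh ∩ Ximena ∩ Yosef ∩ Ines: ∅.
There is no time when everyone is free.
No common window is at least 75 minutes long.

none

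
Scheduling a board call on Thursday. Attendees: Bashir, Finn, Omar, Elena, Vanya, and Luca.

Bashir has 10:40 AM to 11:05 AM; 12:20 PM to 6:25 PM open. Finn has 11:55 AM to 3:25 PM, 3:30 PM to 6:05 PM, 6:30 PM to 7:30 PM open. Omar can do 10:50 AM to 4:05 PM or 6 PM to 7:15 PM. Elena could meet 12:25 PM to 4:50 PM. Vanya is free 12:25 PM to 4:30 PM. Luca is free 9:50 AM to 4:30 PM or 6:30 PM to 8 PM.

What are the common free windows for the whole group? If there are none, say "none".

Bashir ∩ Finn: 12:20-15:25, 15:30-18:05.
Bashir ∩ Finn ∩ Omar: 12:20-15:25, 15:30-16:05, 18:00-18:05.
Bashir ∩ Finn ∩ Omar ∩ Elena: 12:25-15:25, 15:30-16:05.
Bashir ∩ Finn ∩ Omar ∩ Elena ∩ Vanya: 12:25-15:25, 15:30-16:05.
Bashir ∩ Finn ∩ Omar ∩ Elena ∩ Vanya ∩ Luca: 12:25-15:25, 15:30-16:05.

12:25-15:25, 15:30-16:05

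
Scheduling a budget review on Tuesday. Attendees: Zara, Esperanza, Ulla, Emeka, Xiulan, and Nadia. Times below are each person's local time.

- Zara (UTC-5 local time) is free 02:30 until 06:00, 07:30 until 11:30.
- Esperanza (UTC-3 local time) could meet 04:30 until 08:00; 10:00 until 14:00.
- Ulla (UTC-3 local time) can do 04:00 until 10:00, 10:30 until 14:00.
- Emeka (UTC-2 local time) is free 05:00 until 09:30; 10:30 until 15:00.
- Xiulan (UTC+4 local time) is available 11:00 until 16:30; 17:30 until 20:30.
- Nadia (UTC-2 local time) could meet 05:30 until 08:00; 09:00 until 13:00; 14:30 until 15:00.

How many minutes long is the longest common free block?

Zara in UTC: 07:30-11:00, 12:30-16:30 (add 5h to convert from UTC-5).
Esperanza in UTC: 07:30-11:00, 13:00-17:00 (add 3h to convert from UTC-3).
Ulla in UTC: 07:00-13:00, 13:30-17:00 (add 3h to convert from UTC-3).
Emeka in UTC: 07:00-11:30, 12:30-17:00 (add 2h to convert from UTC-2).
Xiulan in UTC: 07:00-12:30, 13:30-16:30 (subtract 4h to convert from UTC+4).
Nadia in UTC: 07:30-10:00, 11:00-15:00, 16:30-17:00 (add 2h to convert from UTC-2).
Zara ∩ Esperanza: 07:30-11:00, 13:00-16:30.
Zara ∩ Esperanza ∩ Ulla: 07:30-11:00, 13:30-16:30.
Zara ∩ Esperanza ∩ Ulla ∩ Emeka: 07:30-11:00, 13:30-16:30.
Zara ∩ Esperanza ∩ Ulla ∩ Emeka ∩ Xiulan: 07:30-11:00, 13:30-16:30.
Zara ∩ Esperanza ∩ Ulla ∩ Emeka ∩ Xiulan ∩ Nadia: 07:30-10:00, 13:30-15:00.
The longest is 07:30-10:00 at 150 minutes.

150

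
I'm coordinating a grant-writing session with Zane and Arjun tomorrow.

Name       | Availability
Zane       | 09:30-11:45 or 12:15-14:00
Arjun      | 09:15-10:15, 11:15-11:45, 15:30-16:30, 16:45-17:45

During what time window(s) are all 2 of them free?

09:30-10:15, 11:15-11:45

Zane ∩ Arjun: 09:30-10:15, 11:15-11:45.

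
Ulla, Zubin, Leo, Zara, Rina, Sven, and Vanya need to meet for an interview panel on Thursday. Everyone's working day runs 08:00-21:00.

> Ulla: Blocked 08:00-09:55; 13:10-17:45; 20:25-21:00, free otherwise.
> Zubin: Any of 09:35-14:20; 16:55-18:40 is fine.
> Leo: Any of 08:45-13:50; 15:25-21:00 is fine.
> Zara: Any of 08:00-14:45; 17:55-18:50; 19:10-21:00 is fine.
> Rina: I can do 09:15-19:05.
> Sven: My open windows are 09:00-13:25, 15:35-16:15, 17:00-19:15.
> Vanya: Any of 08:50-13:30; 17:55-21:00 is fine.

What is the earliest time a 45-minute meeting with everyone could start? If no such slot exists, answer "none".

Ulla free: 09:55-13:10, 17:45-20:25 (invert busy blocks within the working day).
Zubin free: 09:35-14:20, 16:55-18:40.
Leo free: 08:45-13:50, 15:25-21:00.
Zara free: 08:00-14:45, 17:55-18:50, 19:10-21:00.
Rina free: 09:15-19:05.
Sven free: 09:00-13:25, 15:35-16:15, 17:00-19:15.
Vanya free: 08:50-13:30, 17:55-21:00.
Ulla ∩ Zubin: 09:55-13:10, 17:45-18:40.
Ulla ∩ Zubin ∩ Leo: 09:55-13:10, 17:45-18:40.
Ulla ∩ Zubin ∩ Leo ∩ Zara: 09:55-13:10, 17:55-18:40.
Ulla ∩ Zubin ∩ Leo ∩ Zara ∩ Rina: 09:55-13:10, 17:55-18:40.
Ulla ∩ Zubin ∩ Leo ∩ Zara ∩ Rina ∩ Sven: 09:55-13:10, 17:55-18:40.
Ulla ∩ Zubin ∩ Leo ∩ Zara ∩ Rina ∩ Sven ∩ Vanya: 09:55-13:10, 17:55-18:40.
The first common window of at least 45 minutes is 09:55-13:10, so the earliest start is 09:55.

09:55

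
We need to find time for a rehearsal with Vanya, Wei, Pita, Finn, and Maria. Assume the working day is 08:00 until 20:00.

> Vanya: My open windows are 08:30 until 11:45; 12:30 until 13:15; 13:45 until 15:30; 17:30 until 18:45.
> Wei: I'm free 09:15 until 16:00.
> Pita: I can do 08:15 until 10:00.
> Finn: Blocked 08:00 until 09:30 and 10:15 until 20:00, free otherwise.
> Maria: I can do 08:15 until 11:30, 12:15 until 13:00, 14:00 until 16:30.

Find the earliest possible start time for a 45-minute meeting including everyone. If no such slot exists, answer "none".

Vanya free: 08:30-11:45, 12:30-13:15, 13:45-15:30, 17:30-18:45.
Wei free: 09:15-16:00.
Pita free: 08:15-10:00.
Finn free: 09:30-10:15 (invert busy blocks within the working day).
Maria free: 08:15-11:30, 12:15-13:00, 14:00-16:30.
Vanya ∩ Wei: 09:15-11:45, 12:30-13:15, 13:45-15:30.
Vanya ∩ Wei ∩ Pita: 09:15-10:00.
Vanya ∩ Wei ∩ Pita ∩ Finn: 09:30-10:00.
Vanya ∩ Wei ∩ Pita ∩ Finn ∩ Maria: 09:30-10:00.
No common window is at least 45 minutes long.

none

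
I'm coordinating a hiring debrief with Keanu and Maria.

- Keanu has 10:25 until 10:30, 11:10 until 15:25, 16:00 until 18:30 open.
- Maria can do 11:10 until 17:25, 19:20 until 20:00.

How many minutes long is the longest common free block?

Keanu ∩ Maria: 11:10-15:25, 16:00-17:25.
The longest is 11:10-15:25 at 255 minutes.

255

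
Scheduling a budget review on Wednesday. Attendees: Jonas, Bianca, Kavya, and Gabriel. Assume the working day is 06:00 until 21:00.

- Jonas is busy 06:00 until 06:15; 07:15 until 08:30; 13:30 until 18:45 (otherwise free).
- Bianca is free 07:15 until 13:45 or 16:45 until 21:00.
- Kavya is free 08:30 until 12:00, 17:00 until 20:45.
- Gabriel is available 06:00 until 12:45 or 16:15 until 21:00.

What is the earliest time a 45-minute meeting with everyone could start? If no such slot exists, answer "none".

Jonas free: 06:15-07:15, 08:30-13:30, 18:45-21:00 (invert busy blocks within the working day).
Bianca free: 07:15-13:45, 16:45-21:00.
Kavya free: 08:30-12:00, 17:00-20:45.
Gabriel free: 06:00-12:45, 16:15-21:00.
Jonas ∩ Bianca: 08:30-13:30, 18:45-21:00.
Jonas ∩ Bianca ∩ Kavya: 08:30-12:00, 18:45-20:45.
Jonas ∩ Bianca ∩ Kavya ∩ Gabriel: 08:30-12:00, 18:45-20:45.
So the common availability across everyone is 08:30-12:00, 18:45-20:45.
The first common window of at least 45 minutes is 08:30-12:00, so the earliest start is 08:30.

08:30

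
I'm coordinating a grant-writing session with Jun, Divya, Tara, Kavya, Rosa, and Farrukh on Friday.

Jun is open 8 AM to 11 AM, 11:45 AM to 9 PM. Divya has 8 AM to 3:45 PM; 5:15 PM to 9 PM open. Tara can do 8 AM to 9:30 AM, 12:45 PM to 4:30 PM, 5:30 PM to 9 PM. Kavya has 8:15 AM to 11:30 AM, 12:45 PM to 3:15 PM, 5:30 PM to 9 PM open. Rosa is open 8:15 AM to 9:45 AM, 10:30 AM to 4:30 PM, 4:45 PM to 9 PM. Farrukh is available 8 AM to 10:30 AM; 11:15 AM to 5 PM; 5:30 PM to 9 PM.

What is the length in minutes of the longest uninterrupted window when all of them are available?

Jun ∩ Divya: 08:00-11:00, 11:45-15:45, 17:15-21:00.
Jun ∩ Divya ∩ Tara: 08:00-09:30, 12:45-15:45, 17:30-21:00.
Jun ∩ Divya ∩ Tara ∩ Kavya: 08:15-09:30, 12:45-15:15, 17:30-21:00.
Jun ∩ Divya ∩ Tara ∩ Kavya ∩ Rosa: 08:15-09:30, 12:45-15:15, 17:30-21:00.
Jun ∩ Divya ∩ Tara ∩ Kavya ∩ Rosa ∩ Farrukh: 08:15-09:30, 12:45-15:15, 17:30-21:00.
The longest is 17:30-21:00 at 210 minutes.

210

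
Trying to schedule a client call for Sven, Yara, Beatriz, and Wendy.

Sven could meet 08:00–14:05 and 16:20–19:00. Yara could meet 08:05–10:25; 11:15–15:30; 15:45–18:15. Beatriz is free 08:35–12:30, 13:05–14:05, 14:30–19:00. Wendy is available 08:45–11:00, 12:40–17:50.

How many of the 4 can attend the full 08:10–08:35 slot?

Sven and Yara can make the full 08:10-08:35 slot — that's 2.

2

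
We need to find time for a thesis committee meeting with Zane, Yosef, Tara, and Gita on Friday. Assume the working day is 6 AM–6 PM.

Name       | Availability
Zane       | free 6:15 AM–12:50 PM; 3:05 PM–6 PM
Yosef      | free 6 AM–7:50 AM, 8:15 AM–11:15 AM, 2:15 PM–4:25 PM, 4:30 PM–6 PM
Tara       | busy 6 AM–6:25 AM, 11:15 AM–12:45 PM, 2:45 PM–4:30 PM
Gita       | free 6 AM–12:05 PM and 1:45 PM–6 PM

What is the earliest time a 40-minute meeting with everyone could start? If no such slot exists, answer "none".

06:25

Zane free: 06:15-12:50, 15:05-18:00.
Yosef free: 06:00-07:50, 08:15-11:15, 14:15-16:25, 16:30-18:00.
Tara free: 06:25-11:15, 12:45-14:45, 16:30-18:00 (invert busy blocks within the working day).
Gita free: 06:00-12:05, 13:45-18:00.
Zane ∩ Yosef: 06:15-07:50, 08:15-11:15, 15:05-16:25, 16:30-18:00.
Zane ∩ Yosef ∩ Tara: 06:25-07:50, 08:15-11:15, 16:30-18:00.
Zane ∩ Yosef ∩ Tara ∩ Gita: 06:25-07:50, 08:15-11:15, 16:30-18:00.
The first common window of at least 40 minutes is 06:25-07:50, so the earliest start is 06:25.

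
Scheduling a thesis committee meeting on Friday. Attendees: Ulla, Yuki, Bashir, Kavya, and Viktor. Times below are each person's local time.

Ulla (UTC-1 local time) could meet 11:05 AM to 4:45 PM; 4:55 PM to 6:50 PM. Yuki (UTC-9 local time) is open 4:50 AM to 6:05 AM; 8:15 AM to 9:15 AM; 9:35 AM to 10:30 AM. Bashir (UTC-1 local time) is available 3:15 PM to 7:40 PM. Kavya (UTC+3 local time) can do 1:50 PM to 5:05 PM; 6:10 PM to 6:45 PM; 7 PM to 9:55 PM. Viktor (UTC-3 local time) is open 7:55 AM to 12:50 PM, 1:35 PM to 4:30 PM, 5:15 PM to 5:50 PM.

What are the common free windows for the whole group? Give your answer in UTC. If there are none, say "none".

Ulla in UTC: 12:05-17:45, 17:55-19:50 (add 1h to convert from UTC-1).
Yuki in UTC: 13:50-15:05, 17:15-18:15, 18:35-19:30 (add 9h to convert from UTC-9).
Bashir in UTC: 16:15-20:40 (add 1h to convert from UTC-1).
Kavya in UTC: 10:50-14:05, 15:10-15:45, 16:00-18:55 (subtract 3h to convert from UTC+3).
Viktor in UTC: 10:55-15:50, 16:35-19:30, 20:15-20:50 (add 3h to convert from UTC-3).
Ulla ∩ Yuki: 13:50-15:05, 17:15-17:45, 17:55-18:15, 18:35-19:30.
Ulla ∩ Yuki ∩ Bashir: 17:15-17:45, 17:55-18:15, 18:35-19:30.
Ulla ∩ Yuki ∩ Bashir ∩ Kavya: 17:15-17:45, 17:55-18:15, 18:35-18:55.
Ulla ∩ Yuki ∩ Bashir ∩ Kavya ∩ Viktor: 17:15-17:45, 17:55-18:15, 18:35-18:55.
Those are the intersection windows.

17:15-17:45, 17:55-18:15, 18:35-18:55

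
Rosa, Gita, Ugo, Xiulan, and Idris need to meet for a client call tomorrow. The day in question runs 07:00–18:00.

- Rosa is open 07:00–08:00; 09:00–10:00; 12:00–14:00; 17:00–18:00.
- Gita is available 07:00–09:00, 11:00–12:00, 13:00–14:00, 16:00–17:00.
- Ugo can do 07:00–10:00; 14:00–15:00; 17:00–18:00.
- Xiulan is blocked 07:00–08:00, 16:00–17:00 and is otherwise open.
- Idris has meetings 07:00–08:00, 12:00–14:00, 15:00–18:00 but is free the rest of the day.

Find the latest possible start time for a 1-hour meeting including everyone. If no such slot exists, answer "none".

none

Rosa free: 07:00-08:00, 09:00-10:00, 12:00-14:00, 17:00-18:00.
Gita free: 07:00-09:00, 11:00-12:00, 13:00-14:00, 16:00-17:00.
Ugo free: 07:00-10:00, 14:00-15:00, 17:00-18:00.
Xiulan free: 08:00-16:00, 17:00-18:00 (invert busy blocks within the working day).
Idris free: 08:00-12:00, 14:00-15:00 (invert busy blocks within the working day).
Rosa ∩ Gita: 07:00-08:00, 13:00-14:00.
Rosa ∩ Gita ∩ Ugo: 07:00-08:00.
Rosa ∩ Gita ∩ Ugo ∩ Xiulan: ∅.
Rosa ∩ Gita ∩ Ugo ∩ Xiulan ∩ Idris: ∅.
There is no time when everyone is free.
No common window is at least 60 minutes long.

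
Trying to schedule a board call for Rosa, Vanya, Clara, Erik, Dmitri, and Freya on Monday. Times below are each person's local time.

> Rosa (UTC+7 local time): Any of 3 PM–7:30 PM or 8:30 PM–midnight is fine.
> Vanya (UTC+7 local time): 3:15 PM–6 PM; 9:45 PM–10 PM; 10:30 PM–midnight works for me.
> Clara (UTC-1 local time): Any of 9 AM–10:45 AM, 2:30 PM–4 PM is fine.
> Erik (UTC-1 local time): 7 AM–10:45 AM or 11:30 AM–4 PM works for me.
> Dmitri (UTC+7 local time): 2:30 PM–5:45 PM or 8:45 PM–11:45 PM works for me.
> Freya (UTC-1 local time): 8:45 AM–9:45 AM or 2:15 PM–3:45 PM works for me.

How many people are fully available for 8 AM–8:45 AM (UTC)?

Rosa in UTC: 08:00-12:30, 13:30-17:00 (subtract 7h to convert from UTC+7).
Vanya in UTC: 08:15-11:00, 14:45-15:00, 15:30-17:00 (subtract 7h to convert from UTC+7).
Clara in UTC: 10:00-11:45, 15:30-17:00 (add 1h to convert from UTC-1).
Erik in UTC: 08:00-11:45, 12:30-17:00 (add 1h to convert from UTC-1).
Dmitri in UTC: 07:30-10:45, 13:45-16:45 (subtract 7h to convert from UTC+7).
Freya in UTC: 09:45-10:45, 15:15-16:45 (add 1h to convert from UTC-1).
Rosa, Erik, and Dmitri can make the full 08:00-08:45 slot — that's 3.

3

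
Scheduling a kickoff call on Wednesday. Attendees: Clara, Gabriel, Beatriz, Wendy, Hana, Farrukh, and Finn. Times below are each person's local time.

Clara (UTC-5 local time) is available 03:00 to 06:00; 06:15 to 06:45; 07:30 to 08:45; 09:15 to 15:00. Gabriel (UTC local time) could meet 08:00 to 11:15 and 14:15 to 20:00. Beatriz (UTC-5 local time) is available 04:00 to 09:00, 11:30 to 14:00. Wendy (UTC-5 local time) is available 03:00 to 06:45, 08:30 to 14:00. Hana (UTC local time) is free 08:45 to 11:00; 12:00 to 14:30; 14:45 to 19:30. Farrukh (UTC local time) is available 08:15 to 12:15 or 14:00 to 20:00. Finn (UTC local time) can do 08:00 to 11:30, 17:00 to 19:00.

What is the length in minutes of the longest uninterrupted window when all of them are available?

120

Clara in UTC: 08:00-11:00, 11:15-11:45, 12:30-13:45, 14:15-20:00 (add 5h to convert from UTC-5).
Gabriel in UTC: 08:00-11:15, 14:15-20:00.
Beatriz in UTC: 09:00-14:00, 16:30-19:00 (add 5h to convert from UTC-5).
Wendy in UTC: 08:00-11:45, 13:30-19:00 (add 5h to convert from UTC-5).
Hana in UTC: 08:45-11:00, 12:00-14:30, 14:45-19:30.
Farrukh in UTC: 08:15-12:15, 14:00-20:00.
Finn in UTC: 08:00-11:30, 17:00-19:00.
Clara ∩ Gabriel: 08:00-11:00, 14:15-20:00.
Clara ∩ Gabriel ∩ Beatriz: 09:00-11:00, 16:30-19:00.
Clara ∩ Gabriel ∩ Beatriz ∩ Wendy: 09:00-11:00, 16:30-19:00.
Clara ∩ Gabriel ∩ Beatriz ∩ Wendy ∩ Hana: 09:00-11:00, 16:30-19:00.
Clara ∩ Gabriel ∩ Beatriz ∩ Wendy ∩ Hana ∩ Farrukh: 09:00-11:00, 16:30-19:00.
Clara ∩ Gabriel ∩ Beatriz ∩ Wendy ∩ Hana ∩ Farrukh ∩ Finn: 09:00-11:00, 17:00-19:00.
Those are the intersection windows.
The longest is 09:00-11:00 at 120 minutes.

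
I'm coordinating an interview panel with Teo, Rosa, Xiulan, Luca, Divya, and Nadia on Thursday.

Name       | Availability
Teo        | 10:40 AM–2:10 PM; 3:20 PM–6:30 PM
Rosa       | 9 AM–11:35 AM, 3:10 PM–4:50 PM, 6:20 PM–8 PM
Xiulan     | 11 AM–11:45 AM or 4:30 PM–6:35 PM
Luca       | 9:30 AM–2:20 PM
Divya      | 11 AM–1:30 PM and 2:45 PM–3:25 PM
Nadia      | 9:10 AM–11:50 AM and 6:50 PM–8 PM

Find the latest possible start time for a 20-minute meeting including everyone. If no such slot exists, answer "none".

Teo ∩ Rosa: 10:40-11:35, 15:20-16:50, 18:20-18:30.
Teo ∩ Rosa ∩ Xiulan: 11:00-11:35, 16:30-16:50, 18:20-18:30.
Teo ∩ Rosa ∩ Xiulan ∩ Luca: 11:00-11:35.
Teo ∩ Rosa ∩ Xiulan ∩ Luca ∩ Divya: 11:00-11:35.
Teo ∩ Rosa ∩ Xiulan ∩ Luca ∩ Divya ∩ Nadia: 11:00-11:35.
The last common window of at least 20 minutes is 11:00-11:35; a 20-minute meeting can start as late as 11:15 and still end by 11:35.

11:15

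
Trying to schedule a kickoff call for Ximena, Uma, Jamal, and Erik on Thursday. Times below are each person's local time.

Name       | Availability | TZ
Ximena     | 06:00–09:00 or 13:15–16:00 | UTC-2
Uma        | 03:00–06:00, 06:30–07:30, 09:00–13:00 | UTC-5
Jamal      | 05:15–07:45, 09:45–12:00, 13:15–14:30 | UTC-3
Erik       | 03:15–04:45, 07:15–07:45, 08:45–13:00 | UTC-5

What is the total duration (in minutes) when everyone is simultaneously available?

Ximena in UTC: 08:00-11:00, 15:15-18:00 (add 2h to convert from UTC-2).
Uma in UTC: 08:00-11:00, 11:30-12:30, 14:00-18:00 (add 5h to convert from UTC-5).
Jamal in UTC: 08:15-10:45, 12:45-15:00, 16:15-17:30 (add 3h to convert from UTC-3).
Erik in UTC: 08:15-09:45, 12:15-12:45, 13:45-18:00 (add 5h to convert from UTC-5).
Ximena ∩ Uma: 08:00-11:00, 15:15-18:00.
Ximena ∩ Uma ∩ Jamal: 08:15-10:45, 16:15-17:30.
Ximena ∩ Uma ∩ Jamal ∩ Erik: 08:15-09:45, 16:15-17:30.
So the common availability across everyone is 08:15-09:45, 16:15-17:30.
Summing the common windows: 90 + 75 = 165 minutes.

165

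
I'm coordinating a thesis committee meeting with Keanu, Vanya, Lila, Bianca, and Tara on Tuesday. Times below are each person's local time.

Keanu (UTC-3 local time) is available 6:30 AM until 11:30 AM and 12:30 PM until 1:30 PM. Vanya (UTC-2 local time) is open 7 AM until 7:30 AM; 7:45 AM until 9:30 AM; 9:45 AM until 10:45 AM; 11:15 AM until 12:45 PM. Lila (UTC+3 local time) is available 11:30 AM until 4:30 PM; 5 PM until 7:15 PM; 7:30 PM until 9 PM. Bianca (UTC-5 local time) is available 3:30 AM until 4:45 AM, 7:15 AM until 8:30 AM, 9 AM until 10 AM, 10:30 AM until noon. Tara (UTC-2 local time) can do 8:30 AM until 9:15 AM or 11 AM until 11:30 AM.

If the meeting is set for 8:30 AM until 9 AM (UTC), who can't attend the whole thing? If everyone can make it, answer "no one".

Keanu in UTC: 09:30-14:30, 15:30-16:30 (add 3h to convert from UTC-3).
Vanya in UTC: 09:00-09:30, 09:45-11:30, 11:45-12:45, 13:15-14:45 (add 2h to convert from UTC-2).
Lila in UTC: 08:30-13:30, 14:00-16:15, 16:30-18:00 (subtract 3h to convert from UTC+3).
Bianca in UTC: 08:30-09:45, 12:15-13:30, 14:00-15:00, 15:30-17:00 (add 5h to convert from UTC-5).
Tara in UTC: 10:30-11:15, 13:00-13:30 (add 2h to convert from UTC-2).
Keanu: not fully free for 08:30-09:00. Vanya: not fully free for 08:30-09:00. Lila: free for 08:30-09:00. Bianca: free for 08:30-09:00. Tara: not fully free for 08:30-09:00.

Keanu, Tara, Vanya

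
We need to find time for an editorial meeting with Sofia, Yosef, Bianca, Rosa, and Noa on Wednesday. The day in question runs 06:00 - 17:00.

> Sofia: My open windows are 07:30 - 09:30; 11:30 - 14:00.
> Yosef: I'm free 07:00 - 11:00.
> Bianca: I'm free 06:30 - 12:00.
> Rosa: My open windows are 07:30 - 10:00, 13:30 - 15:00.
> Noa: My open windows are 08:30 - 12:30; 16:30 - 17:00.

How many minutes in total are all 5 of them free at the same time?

Sofia ∩ Yosef: 07:30-09:30.
Sofia ∩ Yosef ∩ Bianca: 07:30-09:30.
Sofia ∩ Yosef ∩ Bianca ∩ Rosa: 07:30-09:30.
Sofia ∩ Yosef ∩ Bianca ∩ Rosa ∩ Noa: 08:30-09:30.
That's a single block of 60 minutes.

60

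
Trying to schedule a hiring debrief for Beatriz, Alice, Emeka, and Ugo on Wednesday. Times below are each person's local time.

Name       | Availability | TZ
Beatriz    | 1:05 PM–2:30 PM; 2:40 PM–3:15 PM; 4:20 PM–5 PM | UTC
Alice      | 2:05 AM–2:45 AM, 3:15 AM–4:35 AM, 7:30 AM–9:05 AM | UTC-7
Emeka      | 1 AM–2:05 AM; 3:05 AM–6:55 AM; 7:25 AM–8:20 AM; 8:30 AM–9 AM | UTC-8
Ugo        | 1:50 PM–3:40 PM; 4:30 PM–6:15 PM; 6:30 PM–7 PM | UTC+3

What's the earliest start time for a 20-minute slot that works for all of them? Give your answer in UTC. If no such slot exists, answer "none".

Beatriz in UTC: 13:05-14:30, 14:40-15:15, 16:20-17:00.
Alice in UTC: 09:05-09:45, 10:15-11:35, 14:30-16:05 (add 7h to convert from UTC-7).
Emeka in UTC: 09:00-10:05, 11:05-14:55, 15:25-16:20, 16:30-17:00 (add 8h to convert from UTC-8).
Ugo in UTC: 10:50-12:40, 13:30-15:15, 15:30-16:00 (subtract 3h to convert from UTC+3).
Beatriz ∩ Alice: 14:40-15:15.
Beatriz ∩ Alice ∩ Emeka: 14:40-14:55.
Beatriz ∩ Alice ∩ Emeka ∩ Ugo: 14:40-14:55.
So the common availability across everyone is 14:40-14:55.
No common window is at least 20 minutes long.

none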